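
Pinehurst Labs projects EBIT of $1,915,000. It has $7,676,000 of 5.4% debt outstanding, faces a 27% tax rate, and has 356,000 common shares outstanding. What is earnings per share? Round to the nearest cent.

$3.08

Pre-tax income = $1,915,000 − $414,504.00 = $1,500,496.00.
After tax at 27%: net income = $1,500,496.00 × 0.73 = $1,095,362.08.
Per share: $1,095,362.08 / 356,000 shares = $3.08.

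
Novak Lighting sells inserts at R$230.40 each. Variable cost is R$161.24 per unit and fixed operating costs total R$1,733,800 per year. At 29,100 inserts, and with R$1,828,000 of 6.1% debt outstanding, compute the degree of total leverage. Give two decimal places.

Contribution at this volume is 29,100 × R$69.16 = R$2,012,556.00.
Operating income = contribution − fixed costs = R$2,012,556.00 − R$1,733,800 = R$278,756.00. Interest = R$111,508.00.
DOL = R$2,012,556.00 ÷ R$278,756.00 = 7.2198; DFL = R$278,756.00 ÷ R$167,248.00 = 1.6667.
DCL = DOL × DFL = 7.2198 × 1.6667 = 12.0332.

12.03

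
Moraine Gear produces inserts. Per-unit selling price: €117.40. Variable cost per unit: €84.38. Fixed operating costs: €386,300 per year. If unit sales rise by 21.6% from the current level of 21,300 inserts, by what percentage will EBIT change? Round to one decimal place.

At 21,300 units, contribution = 21,300 × €33.02 = €703,326.00.
EBIT = €703,326.00 − €386,300 = €317,026.00.
DOL = contribution ÷ EBIT = €703,326.00 ÷ €317,026.00 = 2.2185.
So EBIT moves 2.2185 × (+21.6%) = +47.9%.

+47.9%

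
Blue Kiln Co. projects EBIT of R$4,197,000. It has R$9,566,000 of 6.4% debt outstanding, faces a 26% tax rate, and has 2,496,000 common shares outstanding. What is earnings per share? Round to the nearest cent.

R$1.06

Pre-tax income = R$4,197,000 − R$612,224.00 = R$3,584,776.00.
After tax at 26%: net income = R$3,584,776.00 × 0.74 = R$2,652,734.24.
EPS = R$2,652,734.24 ÷ 2,496,000 = R$1.06.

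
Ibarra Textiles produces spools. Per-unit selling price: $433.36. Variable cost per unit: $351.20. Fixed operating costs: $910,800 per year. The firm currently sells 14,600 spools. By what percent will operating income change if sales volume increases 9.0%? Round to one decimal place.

At 14,600 units, contribution = 14,600 × $82.16 = $1,199,536.00.
Operating income = contribution − fixed costs = $1,199,536.00 − $910,800 = $288,736.00.
Degree of operating leverage = $1,199,536.00 / $288,736.00 = 4.1544.
Operating income changes by 4.1544 × +9.0% = +37.4%.

+37.4%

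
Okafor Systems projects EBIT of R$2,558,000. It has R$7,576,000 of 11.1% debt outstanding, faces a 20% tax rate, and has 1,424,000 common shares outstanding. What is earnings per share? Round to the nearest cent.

Interest = R$840,936.00, so EBT = R$2,558,000 − R$840,936.00 = R$1,717,064.00.
Net income = R$1,717,064.00 × (1 − 0.20) = R$1,373,651.20.
EPS = R$1,373,651.20 ÷ 1,424,000 = R$0.96.

R$0.96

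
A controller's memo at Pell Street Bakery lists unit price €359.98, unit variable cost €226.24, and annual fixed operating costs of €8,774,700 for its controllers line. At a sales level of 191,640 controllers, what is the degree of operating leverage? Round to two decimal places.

1.52

Total contribution margin = 191,640 × €133.74 = €25,629,933.60.
Subtracting fixed costs: EBIT = €25,629,933.60 − €8,774,700 = €16,855,233.60.
Degree of operating leverage = €25,629,933.60 / €16,855,233.60 = 1.5206.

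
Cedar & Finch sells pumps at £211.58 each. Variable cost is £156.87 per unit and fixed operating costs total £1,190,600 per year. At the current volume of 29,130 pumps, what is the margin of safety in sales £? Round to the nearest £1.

Each unit contributes £211.58 − £156.87 = £54.71. Break-even units = £1,190,600 ÷ £54.71 = 21,762.02; break-even revenue = 21,762.02 × £211.58 = £4,604,407.75.
Actual sales revenue = 29,130 × £211.58 = £6,163,325.40.
Margin of safety = £6,163,325.40 − £4,604,407.75 = £1,558,918.

£1,558,918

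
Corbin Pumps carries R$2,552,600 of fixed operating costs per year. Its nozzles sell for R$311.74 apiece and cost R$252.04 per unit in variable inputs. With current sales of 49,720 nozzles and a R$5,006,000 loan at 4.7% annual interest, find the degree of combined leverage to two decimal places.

Total contribution margin = 49,720 × R$59.70 = R$2,968,284.00.
EBIT = R$2,968,284.00 − R$2,552,600 = R$415,684.00. Interest = R$235,282.00, so EBIT − I = R$180,402.00.
DCL = contribution ÷ (EBIT − I) = R$2,968,284.00 ÷ R$180,402.00 = 16.4537.

16.45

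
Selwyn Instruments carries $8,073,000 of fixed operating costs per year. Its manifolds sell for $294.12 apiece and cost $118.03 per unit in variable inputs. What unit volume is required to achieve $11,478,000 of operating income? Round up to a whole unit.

111,029 manifolds

Unit CM = price − variable cost = $294.12 − $118.03 = $176.09.
Units = (FC + target) / CM = ($8,073,000 + $11,478,000) / $176.09 = 111,028.45, so 111,029 manifolds.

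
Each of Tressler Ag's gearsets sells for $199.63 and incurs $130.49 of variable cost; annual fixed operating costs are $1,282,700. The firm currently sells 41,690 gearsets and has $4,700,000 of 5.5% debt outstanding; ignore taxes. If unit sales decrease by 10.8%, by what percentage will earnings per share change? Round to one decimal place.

Contribution at this volume is 41,690 × $69.14 = $2,882,446.60.
Subtracting fixed costs: EBIT = $2,882,446.60 − $1,282,700 = $1,599,746.60.
Interest = $258,500.00, so EBIT − I = $1,341,246.60.
Degree of combined leverage = contribution ÷ (EBIT − I) = $2,882,446.60 ÷ $1,341,246.60 = 2.1491.
EPS therefore changes by 2.1491 × (-10.8%) = -23.2%.

-23.2%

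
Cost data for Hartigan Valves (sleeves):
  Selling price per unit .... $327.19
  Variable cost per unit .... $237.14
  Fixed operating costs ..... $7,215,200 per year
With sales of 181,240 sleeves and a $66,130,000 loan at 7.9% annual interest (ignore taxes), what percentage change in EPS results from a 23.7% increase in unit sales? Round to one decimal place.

At 181,240 units, contribution = 181,240 × $90.05 = $16,320,662.00.
Operating income = contribution − fixed costs = $16,320,662.00 − $7,215,200 = $9,105,462.00.
After interest of $5,224,270.00, pre-tax earnings = $3,881,192.00.
DCL = total CM / (EBIT − I) = $16,320,662.00 / $3,881,192.00 = 4.2051.
%ΔEPS = DCL × %ΔSales = 4.2051 × +23.7% = +99.7%.

+99.7%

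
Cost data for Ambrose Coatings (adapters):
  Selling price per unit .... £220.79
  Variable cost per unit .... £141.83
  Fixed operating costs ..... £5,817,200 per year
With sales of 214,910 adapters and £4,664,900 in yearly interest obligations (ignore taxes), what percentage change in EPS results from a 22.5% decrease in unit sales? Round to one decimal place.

-58.9%

Contribution at this volume is 214,910 × £78.96 = £16,969,293.60.
Operating income = contribution − fixed costs = £16,969,293.60 − £5,817,200 = £11,152,093.60.
After interest of £4,664,900.00, pre-tax earnings = £6,487,193.60.
DCL = total CM / (EBIT − I) = £16,969,293.60 / £6,487,193.60 = 2.6158.
EPS therefore changes by 2.6158 × (-22.5%) = -58.9%.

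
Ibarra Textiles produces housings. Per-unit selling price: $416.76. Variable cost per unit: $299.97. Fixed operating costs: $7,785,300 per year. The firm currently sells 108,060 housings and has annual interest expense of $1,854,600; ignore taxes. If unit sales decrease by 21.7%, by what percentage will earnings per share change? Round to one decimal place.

-91.9%

At 108,060 units, contribution = 108,060 × $116.79 = $12,620,327.40.
EBIT = $12,620,327.40 − $7,785,300 = $4,835,027.40.
Interest = $1,854,600.00, so EBIT − I = $2,980,427.40.
Degree of combined leverage = contribution ÷ (EBIT − I) = $12,620,327.40 ÷ $2,980,427.40 = 4.2344.
%ΔEPS = DCL × %ΔSales = 4.2344 × -21.7% = -91.9%.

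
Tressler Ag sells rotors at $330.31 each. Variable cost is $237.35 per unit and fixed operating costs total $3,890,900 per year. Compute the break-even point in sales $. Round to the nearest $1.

$13,825,335

CM per unit = $330.31 − $237.35 = $92.96; CM ratio = $92.96 / $330.31 = 0.2814.
Break-even revenue = fixed costs × price ÷ CM = $3,890,900 × $330.31 ÷ $92.96 = $13,825,335.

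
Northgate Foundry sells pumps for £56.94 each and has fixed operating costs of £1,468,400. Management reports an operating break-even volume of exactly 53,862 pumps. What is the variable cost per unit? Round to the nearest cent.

£29.68

Contribution per unit must be FC / Q = £1,468,400 / 53,862 = £27.2623.
Hence VC = price − CM = £56.94 − £27.2623 = £29.68.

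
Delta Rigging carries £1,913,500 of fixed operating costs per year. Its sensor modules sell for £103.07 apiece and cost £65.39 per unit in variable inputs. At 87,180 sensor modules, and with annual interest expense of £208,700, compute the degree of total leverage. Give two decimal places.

2.83

At 87,180 units, contribution = 87,180 × £37.68 = £3,284,942.40.
EBIT = £3,284,942.40 − £1,913,500 = £1,371,442.40. Interest = £208,700.00, so EBIT − I = £1,162,742.40.
DCL = contribution ÷ (EBIT − I) = £3,284,942.40 ÷ £1,162,742.40 = 2.8252.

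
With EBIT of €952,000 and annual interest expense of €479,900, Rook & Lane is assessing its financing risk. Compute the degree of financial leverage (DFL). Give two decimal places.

Interest = €479,900.00.
DFL = EBIT ÷ (EBIT − I) = €952,000 ÷ (€952,000 − €479,900.00) = €952,000 ÷ €472,100.00 = 2.0165.

2.02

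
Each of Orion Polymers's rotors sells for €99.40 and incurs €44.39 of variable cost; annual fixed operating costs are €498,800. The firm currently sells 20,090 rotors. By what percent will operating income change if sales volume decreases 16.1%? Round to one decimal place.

Total contribution margin = 20,090 × €55.01 = €1,105,150.90.
Operating income = contribution − fixed costs = €1,105,150.90 − €498,800 = €606,350.90.
Degree of operating leverage = €1,105,150.90 / €606,350.90 = 1.8226.
So EBIT moves 1.8226 × (-16.1%) = -29.3%.

-29.3%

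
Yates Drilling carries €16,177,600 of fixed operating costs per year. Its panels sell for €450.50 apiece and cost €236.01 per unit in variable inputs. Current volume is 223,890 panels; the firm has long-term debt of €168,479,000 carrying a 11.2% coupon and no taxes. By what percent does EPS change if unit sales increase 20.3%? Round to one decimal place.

At 223,890 units, contribution = 223,890 × €214.49 = €48,022,166.10.
Operating income = contribution − fixed costs = €48,022,166.10 − €16,177,600 = €31,844,566.10.
After interest of €18,869,648.00, pre-tax earnings = €12,974,918.10.
Degree of combined leverage = contribution ÷ (EBIT − I) = €48,022,166.10 ÷ €12,974,918.10 = 3.7012.
%ΔEPS = DCL × %ΔSales = 3.7012 × +20.3% = +75.1%.

+75.1%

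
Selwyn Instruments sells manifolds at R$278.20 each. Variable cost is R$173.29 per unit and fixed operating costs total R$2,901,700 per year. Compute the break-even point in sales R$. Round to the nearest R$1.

CM per unit = R$278.20 − R$173.29 = R$104.91; CM ratio = R$104.91 / R$278.20 = 0.3771.
Break-even revenue = fixed costs × price ÷ CM = R$2,901,700 × R$278.20 ÷ R$104.91 = R$7,694,719.

R$7,694,719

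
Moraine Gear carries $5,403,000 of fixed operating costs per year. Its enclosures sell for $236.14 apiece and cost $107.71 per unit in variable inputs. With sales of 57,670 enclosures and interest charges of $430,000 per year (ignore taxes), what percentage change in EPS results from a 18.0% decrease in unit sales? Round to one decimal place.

-84.7%

Contribution at this volume is 57,670 × $128.43 = $7,406,558.10.
EBIT = $7,406,558.10 − $5,403,000 = $2,003,558.10.
Interest = $430,000.00, so EBIT − I = $1,573,558.10.
Degree of combined leverage = contribution ÷ (EBIT − I) = $7,406,558.10 ÷ $1,573,558.10 = 4.7069.
%ΔEPS = DCL × %ΔSales = 4.7069 × -18.0% = -84.7%.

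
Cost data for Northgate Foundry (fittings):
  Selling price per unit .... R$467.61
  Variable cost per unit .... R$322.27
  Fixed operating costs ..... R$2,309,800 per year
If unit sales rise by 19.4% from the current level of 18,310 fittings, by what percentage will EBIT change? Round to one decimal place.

+146.9%

Contribution at this volume is 18,310 × R$145.34 = R$2,661,175.40.
Subtracting fixed costs: EBIT = R$2,661,175.40 − R$2,309,800 = R$351,375.40.
Degree of operating leverage = R$2,661,175.40 / R$351,375.40 = 7.5736.
Operating income changes by 7.5736 × +19.4% = +146.9%.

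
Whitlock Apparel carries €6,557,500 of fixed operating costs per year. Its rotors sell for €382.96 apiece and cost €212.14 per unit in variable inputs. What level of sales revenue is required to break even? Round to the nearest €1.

€14,701,207

Contribution margin per unit = €382.96 − €212.14 = €170.82, a CM ratio of €170.82 ÷ €382.96 = 0.4461.
Break-even sales = FC ÷ CM ratio = €6,557,500 × €382.96 / €170.82 = €14,701,207.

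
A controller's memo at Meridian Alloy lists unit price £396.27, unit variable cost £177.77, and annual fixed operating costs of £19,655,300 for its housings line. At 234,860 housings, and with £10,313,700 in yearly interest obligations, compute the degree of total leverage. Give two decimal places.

2.40

At 234,860 units, contribution = 234,860 × £218.50 = £51,316,910.00.
Subtracting fixed costs: EBIT = £51,316,910.00 − £19,655,300 = £31,661,610.00. Interest = £10,313,700.00, so EBIT − I = £21,347,910.00.
Degree of total leverage = total CM / (EBIT − interest) = £51,316,910.00 / £21,347,910.00 = 2.4038.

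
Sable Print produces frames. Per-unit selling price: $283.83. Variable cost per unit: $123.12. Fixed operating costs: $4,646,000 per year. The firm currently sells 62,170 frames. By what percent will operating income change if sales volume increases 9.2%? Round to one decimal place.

At 62,170 units, contribution = 62,170 × $160.71 = $9,991,340.70.
EBIT = $9,991,340.70 − $4,646,000 = $5,345,340.70.
Degree of operating leverage = $9,991,340.70 / $5,345,340.70 = 1.8692.
So EBIT moves 1.8692 × (+9.2%) = +17.2%.

+17.2%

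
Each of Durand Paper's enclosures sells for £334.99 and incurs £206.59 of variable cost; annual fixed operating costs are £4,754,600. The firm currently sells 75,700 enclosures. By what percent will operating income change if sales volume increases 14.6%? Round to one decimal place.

Total contribution margin = 75,700 × £128.40 = £9,719,880.00.
Operating income = contribution − fixed costs = £9,719,880.00 − £4,754,600 = £4,965,280.00.
Degree of operating leverage = £9,719,880.00 / £4,965,280.00 = 1.9576.
Operating income changes by 1.9576 × +14.6% = +28.6%.

+28.6%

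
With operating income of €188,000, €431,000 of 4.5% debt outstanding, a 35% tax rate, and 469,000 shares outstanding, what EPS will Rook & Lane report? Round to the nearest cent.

€0.23

Pre-tax income = €188,000 − €19,395.00 = €168,605.00.
After tax at 35%: net income = €168,605.00 × 0.65 = €109,593.25.
Per share: €109,593.25 / 469,000 shares = €0.23.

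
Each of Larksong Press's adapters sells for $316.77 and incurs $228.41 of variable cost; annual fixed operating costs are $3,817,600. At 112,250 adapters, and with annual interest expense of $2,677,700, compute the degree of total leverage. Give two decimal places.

2.90

Contribution at this volume is 112,250 × $88.36 = $9,918,410.00.
EBIT = $9,918,410.00 − $3,817,600 = $6,100,810.00. Interest = $2,677,700.00.
DOL = $9,918,410.00 ÷ $6,100,810.00 = 1.6258; DFL = $6,100,810.00 ÷ $3,423,110.00 = 1.7822.
DCL = DOL × DFL = 1.6258 × 1.7822 = 2.8975.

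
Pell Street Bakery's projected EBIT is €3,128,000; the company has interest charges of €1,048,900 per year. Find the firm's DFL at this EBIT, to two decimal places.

Interest = €1,048,900.00.
DFL = EBIT ÷ (EBIT − I) = €3,128,000 ÷ (€3,128,000 − €1,048,900.00) = €3,128,000 ÷ €2,079,100.00 = 1.5045.

1.50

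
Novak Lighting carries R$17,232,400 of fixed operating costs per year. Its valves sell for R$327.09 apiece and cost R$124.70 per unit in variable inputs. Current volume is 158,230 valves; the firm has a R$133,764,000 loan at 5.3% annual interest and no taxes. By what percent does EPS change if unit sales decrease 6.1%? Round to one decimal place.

Total contribution margin = 158,230 × R$202.39 = R$32,024,169.70.
EBIT = R$32,024,169.70 − R$17,232,400 = R$14,791,769.70.
Interest = R$7,089,492.00, so EBIT − I = R$7,702,277.70.
DCL = total CM / (EBIT − I) = R$32,024,169.70 / R$7,702,277.70 = 4.1578.
EPS therefore changes by 4.1578 × (-6.1%) = -25.4%.

-25.4%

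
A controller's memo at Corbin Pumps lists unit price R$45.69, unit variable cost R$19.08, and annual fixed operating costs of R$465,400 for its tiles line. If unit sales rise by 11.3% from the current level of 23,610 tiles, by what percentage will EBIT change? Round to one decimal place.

+43.6%

Total contribution margin = 23,610 × R$26.61 = R$628,262.10.
Subtracting fixed costs: EBIT = R$628,262.10 − R$465,400 = R$162,862.10.
Degree of operating leverage = R$628,262.10 / R$162,862.10 = 3.8576.
%ΔEBIT = DOL × %ΔSales = 3.8576 × +11.3% = +43.6%.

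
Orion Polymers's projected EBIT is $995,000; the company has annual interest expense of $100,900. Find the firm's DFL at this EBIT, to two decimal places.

Annual interest charges come to $100,900.00.
DFL = EBIT ÷ (EBIT − I) = $995,000 ÷ ($995,000 − $100,900.00) = $995,000 ÷ $894,100.00 = 1.1129.

1.11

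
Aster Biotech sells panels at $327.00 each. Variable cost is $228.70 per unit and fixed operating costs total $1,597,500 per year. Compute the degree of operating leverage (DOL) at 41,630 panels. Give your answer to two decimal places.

1.64

Total contribution margin = 41,630 × $98.30 = $4,092,229.00.
Operating income = contribution − fixed costs = $4,092,229.00 − $1,597,500 = $2,494,729.00.
So DOL = total CM / EBIT = $4,092,229.00 / $2,494,729.00 = 1.6404.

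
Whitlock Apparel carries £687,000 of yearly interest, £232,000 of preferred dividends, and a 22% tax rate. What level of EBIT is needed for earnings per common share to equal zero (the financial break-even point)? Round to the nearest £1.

£984,436

Preferred dividends are paid after tax, so their pre-tax equivalent is £232,000 ÷ (1 − 0.22) = £297,435.90.
EPS = 0 when EBIT covers interest plus the pre-tax preferred burden: £687,000 + £297,435.90 = £984,435.90.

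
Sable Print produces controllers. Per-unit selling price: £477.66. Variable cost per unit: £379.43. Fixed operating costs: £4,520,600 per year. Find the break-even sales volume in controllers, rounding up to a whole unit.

46,021 controllers

Unit CM = price − variable cost = £477.66 − £379.43 = £98.23.
Break-even volume = fixed costs ÷ CM per unit = £4,520,600 ÷ £98.23 = 46,020.56, so 46,021 controllers.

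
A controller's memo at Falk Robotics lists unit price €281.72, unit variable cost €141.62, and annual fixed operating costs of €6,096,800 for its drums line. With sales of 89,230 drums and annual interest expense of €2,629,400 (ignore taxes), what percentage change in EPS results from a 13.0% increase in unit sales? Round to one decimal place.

At 89,230 units, contribution = 89,230 × €140.10 = €12,501,123.00.
EBIT = €12,501,123.00 − €6,096,800 = €6,404,323.00.
After interest of €2,629,400.00, pre-tax earnings = €3,774,923.00.
DCL = total CM / (EBIT − I) = €12,501,123.00 / €3,774,923.00 = 3.3116.
EPS therefore changes by 3.3116 × (+13.0%) = +43.1%.

+43.1%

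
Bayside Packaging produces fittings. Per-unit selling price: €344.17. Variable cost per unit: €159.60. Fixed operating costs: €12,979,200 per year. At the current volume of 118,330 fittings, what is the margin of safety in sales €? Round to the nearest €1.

Contribution margin per unit = €344.17 − €159.60 = €184.57. Break-even units = €12,979,200 ÷ €184.57 = 70,321.29; break-even revenue = 70,321.29 × €344.17 = €24,202,477.46.
Actual sales revenue = 118,330 × €344.17 = €40,725,636.10.
Margin of safety = €40,725,636.10 − €24,202,477.46 = €16,523,159.

€16,523,159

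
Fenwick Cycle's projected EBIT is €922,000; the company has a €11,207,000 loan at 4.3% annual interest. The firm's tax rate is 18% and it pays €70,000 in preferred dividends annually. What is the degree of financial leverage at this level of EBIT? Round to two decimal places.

Interest = €481,901.00.
Pre-tax preferred-dividend burden = €70,000 ÷ (1 − 0.18) = €85,365.85.
DFL = EBIT ÷ [EBIT − I − D_p/(1−t)] = €922,000 ÷ [€922,000 − €481,901.00 − €85,365.85] = €922,000 ÷ €354,733.15 = 2.5991.

2.60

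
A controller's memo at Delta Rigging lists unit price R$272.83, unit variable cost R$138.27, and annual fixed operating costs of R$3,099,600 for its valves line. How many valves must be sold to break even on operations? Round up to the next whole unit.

23,036 valves

Contribution margin per unit = R$272.83 − R$138.27 = R$134.56.
Break-even Q = R$3,099,600 / R$134.56 = 23,035.08 → 23,036 valves.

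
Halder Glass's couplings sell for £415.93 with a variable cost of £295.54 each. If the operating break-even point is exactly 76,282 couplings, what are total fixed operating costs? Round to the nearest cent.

£9,183,589.98

Unit CM = price − variable cost = £415.93 − £295.54 = £120.39.
Fixed costs = break-even units × CM = 76,282 × £120.39 = £9,183,589.98.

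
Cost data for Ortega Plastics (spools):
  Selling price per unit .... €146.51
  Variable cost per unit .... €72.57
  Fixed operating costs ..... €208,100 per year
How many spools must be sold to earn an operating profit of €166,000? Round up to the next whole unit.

5,060 spools

Each unit contributes €146.51 − €72.57 = €73.94.
Required volume = (fixed costs + target profit) ÷ CM = (€208,100 + €166,000) ÷ €73.94 = 5,059.51, so 5,060 spools.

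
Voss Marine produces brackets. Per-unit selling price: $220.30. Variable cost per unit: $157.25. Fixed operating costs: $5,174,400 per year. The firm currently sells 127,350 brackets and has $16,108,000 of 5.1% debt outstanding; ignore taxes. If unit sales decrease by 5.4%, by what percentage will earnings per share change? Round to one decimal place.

Total contribution margin = 127,350 × $63.05 = $8,029,417.50.
EBIT = $8,029,417.50 − $5,174,400 = $2,855,017.50.
After interest of $821,508.00, pre-tax earnings = $2,033,509.50.
Degree of combined leverage = contribution ÷ (EBIT − I) = $8,029,417.50 ÷ $2,033,509.50 = 3.9486.
EPS therefore changes by 3.9486 × (-5.4%) = -21.3%.

-21.3%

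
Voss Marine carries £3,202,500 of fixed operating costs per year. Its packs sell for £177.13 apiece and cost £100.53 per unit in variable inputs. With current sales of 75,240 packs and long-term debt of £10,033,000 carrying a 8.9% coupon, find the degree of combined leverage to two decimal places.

3.46

Contribution at this volume is 75,240 × £76.60 = £5,763,384.00.
EBIT = £5,763,384.00 − £3,202,500 = £2,560,884.00. Interest = £892,937.00, so EBIT − I = £1,667,947.00.
DCL = contribution ÷ (EBIT − I) = £5,763,384.00 ÷ £1,667,947.00 = 3.4554.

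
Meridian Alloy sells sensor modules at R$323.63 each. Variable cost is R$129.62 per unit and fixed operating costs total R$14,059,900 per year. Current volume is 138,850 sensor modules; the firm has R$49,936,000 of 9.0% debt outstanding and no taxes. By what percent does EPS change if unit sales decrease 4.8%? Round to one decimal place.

-15.4%

Contribution at this volume is 138,850 × R$194.01 = R$26,938,288.50.
Operating income = contribution − fixed costs = R$26,938,288.50 − R$14,059,900 = R$12,878,388.50.
After interest of R$4,494,240.00, pre-tax earnings = R$8,384,148.50.
Degree of combined leverage = contribution ÷ (EBIT − I) = R$26,938,288.50 ÷ R$8,384,148.50 = 3.2130.
EPS therefore changes by 3.2130 × (-4.8%) = -15.4%.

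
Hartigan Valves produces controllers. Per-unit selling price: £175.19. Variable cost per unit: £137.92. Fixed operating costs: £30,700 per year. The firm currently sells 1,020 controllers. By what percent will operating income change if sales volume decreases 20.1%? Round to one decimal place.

Contribution at this volume is 1,020 × £37.27 = £38,015.40.
EBIT = £38,015.40 − £30,700 = £7,315.40.
Degree of operating leverage = £38,015.40 / £7,315.40 = 5.1966.
Operating income changes by 5.1966 × -20.1% = -104.5%.

-104.5%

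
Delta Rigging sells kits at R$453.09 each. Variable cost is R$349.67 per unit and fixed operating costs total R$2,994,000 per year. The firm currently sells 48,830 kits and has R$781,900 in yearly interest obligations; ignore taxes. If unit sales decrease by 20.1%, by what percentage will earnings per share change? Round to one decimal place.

-79.7%

At 48,830 units, contribution = 48,830 × R$103.42 = R$5,049,998.60.
Operating income = contribution − fixed costs = R$5,049,998.60 − R$2,994,000 = R$2,055,998.60.
Interest = R$781,900.00, so EBIT − I = R$1,274,098.60.
DCL = total CM / (EBIT − I) = R$5,049,998.60 / R$1,274,098.60 = 3.9636.
%ΔEPS = DCL × %ΔSales = 3.9636 × -20.1% = -79.7%.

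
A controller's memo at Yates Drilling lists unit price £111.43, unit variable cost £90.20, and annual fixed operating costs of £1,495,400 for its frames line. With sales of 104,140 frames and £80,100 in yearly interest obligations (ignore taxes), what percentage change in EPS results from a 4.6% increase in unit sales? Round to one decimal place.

Contribution at this volume is 104,140 × £21.23 = £2,210,892.20.
EBIT = £2,210,892.20 − £1,495,400 = £715,492.20.
After interest of £80,100.00, pre-tax earnings = £635,392.20.
Degree of combined leverage = contribution ÷ (EBIT − I) = £2,210,892.20 ÷ £635,392.20 = 3.4796.
%ΔEPS = DCL × %ΔSales = 3.4796 × +4.6% = +16.0%.

+16.0%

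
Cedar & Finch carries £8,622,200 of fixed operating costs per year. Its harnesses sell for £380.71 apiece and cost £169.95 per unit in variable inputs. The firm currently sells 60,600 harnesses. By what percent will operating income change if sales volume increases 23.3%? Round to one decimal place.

Contribution at this volume is 60,600 × £210.76 = £12,772,056.00.
Subtracting fixed costs: EBIT = £12,772,056.00 − £8,622,200 = £4,149,856.00.
Degree of operating leverage = £12,772,056.00 / £4,149,856.00 = 3.0777.
%ΔEBIT = DOL × %ΔSales = 3.0777 × +23.3% = +71.7%.

+71.7%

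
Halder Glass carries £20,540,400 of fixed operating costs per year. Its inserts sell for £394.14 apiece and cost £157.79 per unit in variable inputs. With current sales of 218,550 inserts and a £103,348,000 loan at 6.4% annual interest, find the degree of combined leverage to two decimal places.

At 218,550 units, contribution = 218,550 × £236.35 = £51,654,292.50.
Subtracting fixed costs: EBIT = £51,654,292.50 − £20,540,400 = £31,113,892.50. Interest = £6,614,272.00, so EBIT − I = £24,499,620.50.
Degree of total leverage = total CM / (EBIT − interest) = £51,654,292.50 / £24,499,620.50 = 2.1084.

2.11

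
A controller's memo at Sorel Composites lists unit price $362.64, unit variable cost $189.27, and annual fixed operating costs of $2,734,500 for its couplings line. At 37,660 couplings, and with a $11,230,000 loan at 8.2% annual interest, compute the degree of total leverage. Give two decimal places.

2.27

Contribution at this volume is 37,660 × $173.37 = $6,529,114.20.
EBIT = $6,529,114.20 − $2,734,500 = $3,794,614.20. Interest = $920,860.00, so EBIT − I = $2,873,754.20.
DCL = contribution ÷ (EBIT − I) = $6,529,114.20 ÷ $2,873,754.20 = 2.2720.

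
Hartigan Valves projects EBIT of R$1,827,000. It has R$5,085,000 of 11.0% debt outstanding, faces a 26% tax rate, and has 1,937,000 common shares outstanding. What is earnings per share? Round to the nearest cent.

R$0.48

Interest = R$559,350.00, so EBT = R$1,827,000 − R$559,350.00 = R$1,267,650.00.
Net income = R$1,267,650.00 × (1 − 0.26) = R$938,061.00.
EPS = R$938,061.00 ÷ 1,937,000 = R$0.48.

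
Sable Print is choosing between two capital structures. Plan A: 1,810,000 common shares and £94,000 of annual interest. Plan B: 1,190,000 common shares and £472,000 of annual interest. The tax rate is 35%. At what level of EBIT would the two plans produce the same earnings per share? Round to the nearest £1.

At indifference, (EBIT − 94,000)(1 − t)/1,810,000 = (EBIT − 472,000)(1 − t)/1,190,000.
The (1 − t) factor cancels: (EBIT − 94,000) × 1,190,000 = (EBIT − 472,000) × 1,810,000.
Solving, EBIT = (472,000·1,810,000 − 94,000·1,190,000) / (1,810,000 − 1,190,000) = 742,460,000,000 / 620,000 = 1,197,516.13.

£1,197,516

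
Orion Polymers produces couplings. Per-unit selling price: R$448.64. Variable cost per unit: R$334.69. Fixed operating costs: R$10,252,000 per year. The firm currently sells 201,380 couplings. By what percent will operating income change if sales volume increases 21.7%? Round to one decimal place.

+39.2%

Total contribution margin = 201,380 × R$113.95 = R$22,947,251.00.
Subtracting fixed costs: EBIT = R$22,947,251.00 − R$10,252,000 = R$12,695,251.00.
DOL = contribution ÷ EBIT = R$22,947,251.00 ÷ R$12,695,251.00 = 1.8075.
So EBIT moves 1.8075 × (+21.7%) = +39.2%.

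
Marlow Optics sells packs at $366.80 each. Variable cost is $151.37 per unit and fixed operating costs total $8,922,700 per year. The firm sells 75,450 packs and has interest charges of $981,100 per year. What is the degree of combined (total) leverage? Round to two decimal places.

Contribution at this volume is 75,450 × $215.43 = $16,254,193.50.
EBIT = $16,254,193.50 − $8,922,700 = $7,331,493.50. Interest = $981,100.00.
DOL = $16,254,193.50 ÷ $7,331,493.50 = 2.2170; DFL = $7,331,493.50 ÷ $6,350,393.50 = 1.1545.
DCL = DOL × DFL = 2.2170 × 1.1545 = 2.5595.

2.56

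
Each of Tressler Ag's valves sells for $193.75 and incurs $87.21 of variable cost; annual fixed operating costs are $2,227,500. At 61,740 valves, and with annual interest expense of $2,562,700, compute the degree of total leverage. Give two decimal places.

At 61,740 units, contribution = 61,740 × $106.54 = $6,577,779.60.
EBIT = $6,577,779.60 − $2,227,500 = $4,350,279.60. Interest = $2,562,700.00, so EBIT − I = $1,787,579.60.
Degree of total leverage = total CM / (EBIT − interest) = $6,577,779.60 / $1,787,579.60 = 3.6797.

3.68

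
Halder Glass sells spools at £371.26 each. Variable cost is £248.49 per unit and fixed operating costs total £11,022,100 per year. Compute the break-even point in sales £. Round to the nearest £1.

Contribution margin per unit = £371.26 − £248.49 = £122.77, a CM ratio of £122.77 ÷ £371.26 = 0.3307.
Break-even revenue = fixed costs × price ÷ CM = £11,022,100 × £371.26 ÷ £122.77 = £33,331,146.

£33,331,146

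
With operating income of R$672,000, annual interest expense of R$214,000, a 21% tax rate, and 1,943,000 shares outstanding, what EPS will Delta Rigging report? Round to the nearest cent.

R$0.19

Pre-tax income = R$672,000 − R$214,000.00 = R$458,000.00.
Net income = R$458,000.00 × (1 − 0.21) = R$361,820.00.
Per share: R$361,820.00 / 1,943,000 shares = R$0.19.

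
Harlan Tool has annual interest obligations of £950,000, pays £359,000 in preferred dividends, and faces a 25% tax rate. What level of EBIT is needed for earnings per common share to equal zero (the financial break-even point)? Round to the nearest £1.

Preferred dividends are paid after tax, so their pre-tax equivalent is £359,000 ÷ (1 − 0.25) = £478,666.67.
Financial break-even EBIT = interest + D_p ÷ (1 − t) = £950,000 + £478,666.67 = £1,428,666.67.

£1,428,667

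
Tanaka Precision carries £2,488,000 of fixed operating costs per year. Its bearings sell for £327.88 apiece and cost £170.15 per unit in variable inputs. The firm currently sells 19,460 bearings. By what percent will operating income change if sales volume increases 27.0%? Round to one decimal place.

+142.5%

At 19,460 units, contribution = 19,460 × £157.73 = £3,069,425.80.
Subtracting fixed costs: EBIT = £3,069,425.80 − £2,488,000 = £581,425.80.
Degree of operating leverage = £3,069,425.80 / £581,425.80 = 5.2791.
%ΔEBIT = DOL × %ΔSales = 5.2791 × +27.0% = +142.5%.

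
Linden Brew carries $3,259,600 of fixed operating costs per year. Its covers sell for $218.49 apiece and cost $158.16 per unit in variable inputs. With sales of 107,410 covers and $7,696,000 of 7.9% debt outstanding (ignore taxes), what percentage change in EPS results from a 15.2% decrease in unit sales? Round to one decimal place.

-37.7%

Contribution at this volume is 107,410 × $60.33 = $6,480,045.30.
Subtracting fixed costs: EBIT = $6,480,045.30 − $3,259,600 = $3,220,445.30.
Interest = $607,984.00, so EBIT − I = $2,612,461.30.
DCL = total CM / (EBIT − I) = $6,480,045.30 / $2,612,461.30 = 2.4804.
EPS therefore changes by 2.4804 × (-15.2%) = -37.7%.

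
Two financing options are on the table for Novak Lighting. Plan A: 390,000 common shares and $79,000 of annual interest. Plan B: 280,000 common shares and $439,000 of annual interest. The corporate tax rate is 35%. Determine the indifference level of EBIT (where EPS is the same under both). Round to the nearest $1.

$1,355,364

At indifference, (EBIT − 79,000)(1 − t)/390,000 = (EBIT − 439,000)(1 − t)/280,000.
The (1 − t) factor cancels: (EBIT − 79,000) × 280,000 = (EBIT − 439,000) × 390,000.
Solving, EBIT = (439,000·390,000 − 79,000·280,000) / (390,000 − 280,000) = 149,090,000,000 / 110,000 = 1,355,363.64.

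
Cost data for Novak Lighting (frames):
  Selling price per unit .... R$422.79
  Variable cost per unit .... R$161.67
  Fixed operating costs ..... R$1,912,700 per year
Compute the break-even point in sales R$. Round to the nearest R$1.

R$3,096,930

Contribution margin per unit = R$422.79 − R$161.67 = R$261.12, a CM ratio of R$261.12 ÷ R$422.79 = 0.6176.
Break-even sales = FC ÷ CM ratio = R$1,912,700 × R$422.79 / R$261.12 = R$3,096,930.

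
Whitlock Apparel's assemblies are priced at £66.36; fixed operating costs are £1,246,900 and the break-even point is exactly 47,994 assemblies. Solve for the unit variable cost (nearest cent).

Contribution per unit must be FC / Q = £1,246,900 / 47,994 = £25.9803.
Hence VC = price − CM = £66.36 − £25.9803 = £40.38.

£40.38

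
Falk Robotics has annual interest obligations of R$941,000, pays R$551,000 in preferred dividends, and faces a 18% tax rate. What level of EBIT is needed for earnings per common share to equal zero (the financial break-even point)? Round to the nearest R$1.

Grossing the preferred dividend up to pre-tax terms: R$551,000 / (1 − 0.18) = R$671,951.22.
Financial break-even EBIT = interest + D_p ÷ (1 − t) = R$941,000 + R$671,951.22 = R$1,612,951.22.

R$1,612,951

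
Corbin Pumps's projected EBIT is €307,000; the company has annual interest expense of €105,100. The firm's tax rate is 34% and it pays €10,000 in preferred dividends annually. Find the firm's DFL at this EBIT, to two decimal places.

Annual interest charges come to €105,100.00.
Preferred dividends grossed up pre-tax: €10,000 / (1 − 0.34) = €15,151.52.
DFL = EBIT ÷ [EBIT − I − D_p/(1−t)] = €307,000 ÷ [€307,000 − €105,100.00 − €15,151.52] = €307,000 ÷ €186,748.48 = 1.6439.

1.64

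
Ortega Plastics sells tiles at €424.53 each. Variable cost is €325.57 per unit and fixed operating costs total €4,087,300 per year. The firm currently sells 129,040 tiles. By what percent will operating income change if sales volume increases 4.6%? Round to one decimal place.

+6.8%

At 129,040 units, contribution = 129,040 × €98.96 = €12,769,798.40.
Operating income = contribution − fixed costs = €12,769,798.40 − €4,087,300 = €8,682,498.40.
So DOL = total CM / EBIT = €12,769,798.40 / €8,682,498.40 = 1.4708.
Operating income changes by 1.4708 × +4.6% = +6.8%.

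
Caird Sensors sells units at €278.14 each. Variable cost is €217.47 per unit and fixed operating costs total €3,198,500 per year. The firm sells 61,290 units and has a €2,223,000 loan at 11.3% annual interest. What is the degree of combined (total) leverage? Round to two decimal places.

At 61,290 units, contribution = 61,290 × €60.67 = €3,718,464.30.
EBIT = €3,718,464.30 − €3,198,500 = €519,964.30. Interest = €251,199.00, so EBIT − I = €268,765.30.
Degree of total leverage = total CM / (EBIT − interest) = €3,718,464.30 / €268,765.30 = 13.8354.

13.84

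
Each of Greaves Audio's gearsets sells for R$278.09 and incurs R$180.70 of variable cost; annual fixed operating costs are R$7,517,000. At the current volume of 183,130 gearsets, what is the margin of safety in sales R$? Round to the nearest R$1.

R$29,462,380

Each unit contributes R$278.09 − R$180.70 = R$97.39. Break-even units = R$7,517,000 ÷ R$97.39 = 77,184.52; break-even revenue = 77,184.52 × R$278.09 = R$21,464,242.02.
Current sales = 183,130 × R$278.09 = R$50,926,621.70.
Margin of safety = R$50,926,621.70 − R$21,464,242.02 = R$29,462,380.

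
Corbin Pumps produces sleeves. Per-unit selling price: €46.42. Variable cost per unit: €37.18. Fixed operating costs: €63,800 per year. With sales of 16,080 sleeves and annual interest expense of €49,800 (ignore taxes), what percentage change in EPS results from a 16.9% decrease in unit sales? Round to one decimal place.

-71.8%

Total contribution margin = 16,080 × €9.24 = €148,579.20.
Operating income = contribution − fixed costs = €148,579.20 − €63,800 = €84,779.20.
Interest = €49,800.00, so EBIT − I = €34,979.20.
Degree of combined leverage = contribution ÷ (EBIT − I) = €148,579.20 ÷ €34,979.20 = 4.2476.
EPS therefore changes by 4.2476 × (-16.9%) = -71.8%.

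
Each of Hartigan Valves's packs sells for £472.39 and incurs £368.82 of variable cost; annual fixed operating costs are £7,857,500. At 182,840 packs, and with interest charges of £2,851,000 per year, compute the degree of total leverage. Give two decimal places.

At 182,840 units, contribution = 182,840 × £103.57 = £18,936,738.80.
Operating income = contribution − fixed costs = £18,936,738.80 − £7,857,500 = £11,079,238.80. Interest = £2,851,000.00.
DOL = £18,936,738.80 ÷ £11,079,238.80 = 1.7092; DFL = £11,079,238.80 ÷ £8,228,238.80 = 1.3465.
Combined leverage = 1.7092 × 1.3465 = 2.3014.

2.30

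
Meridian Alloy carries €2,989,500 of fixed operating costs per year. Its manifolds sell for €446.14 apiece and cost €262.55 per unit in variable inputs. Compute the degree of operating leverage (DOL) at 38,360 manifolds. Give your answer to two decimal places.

At 38,360 units, contribution = 38,360 × €183.59 = €7,042,512.40.
Operating income = contribution − fixed costs = €7,042,512.40 − €2,989,500 = €4,053,012.40.
DOL = contribution ÷ EBIT = €7,042,512.40 ÷ €4,053,012.40 = 1.7376.

1.74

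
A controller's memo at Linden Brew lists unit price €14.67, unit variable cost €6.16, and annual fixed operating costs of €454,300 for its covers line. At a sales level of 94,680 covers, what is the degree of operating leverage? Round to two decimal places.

2.29

At 94,680 units, contribution = 94,680 × €8.51 = €805,726.80.
Operating income = contribution − fixed costs = €805,726.80 − €454,300 = €351,426.80.
DOL = contribution ÷ EBIT = €805,726.80 ÷ €351,426.80 = 2.2927.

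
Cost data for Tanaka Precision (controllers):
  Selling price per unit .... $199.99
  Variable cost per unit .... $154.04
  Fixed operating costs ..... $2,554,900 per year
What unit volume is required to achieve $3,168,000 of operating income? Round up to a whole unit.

124,547 controllers

Each unit contributes $199.99 − $154.04 = $45.95.
Units = (FC + target) / CM = ($2,554,900 + $3,168,000) / $45.95 = 124,546.25, so 124,547 controllers.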